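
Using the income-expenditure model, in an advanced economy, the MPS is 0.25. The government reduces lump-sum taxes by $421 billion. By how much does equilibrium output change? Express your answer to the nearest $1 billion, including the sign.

+$1,263 billion

MPC = 1 − MPS = 1 − 0.25 = 0.75.
A lump-sum tax change of −$421 billion shifts disposable income by +$421 billion; first-round consumption changes by −c × ΔT = −0.75 × (−$421 billion) = +$315.75 billion.
Expenditure multiplier = 1/(1 − MPC) = 1/(1 − 0.75) = 1/0.25 = 4.
The tax multiplier is −c × k = −3, so ΔY = k × (−c·ΔT) = (+$315.75 billion) / 0.25 = +$1,263 billion.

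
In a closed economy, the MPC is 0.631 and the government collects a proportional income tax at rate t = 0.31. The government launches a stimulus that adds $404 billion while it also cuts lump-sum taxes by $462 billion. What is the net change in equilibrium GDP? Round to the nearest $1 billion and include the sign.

Expenditure multiplier = 1/(1 − c(1−t)) = 1/(1 − 0.631×0.69) = 1/0.56461 ≈ 1.771.
ΔG contributes k·ΔG = (+$404 billion) / 0.56461 ≈ +$715.5 billion.
ΔT of −$462 billion changes first-round spending by −c·ΔT = +$291.522 billion, contributing k·(−c·ΔT) = (+$291.522 billion) / 0.56461 ≈ +$516.3 billion.
Net ΔY = k(ΔG − c·ΔT) = (+$695.522 billion) / 0.56461 ≈ +$1,232 billion.

+$1,232 billion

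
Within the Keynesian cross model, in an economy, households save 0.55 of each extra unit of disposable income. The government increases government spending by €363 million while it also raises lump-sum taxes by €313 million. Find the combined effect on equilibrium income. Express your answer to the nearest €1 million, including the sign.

+€404 million

MPC = 1 − MPS = 1 − 0.55 = 0.45.
Expenditure multiplier = 1/(1 − MPC) = 1/(1 − 0.45) = 1/0.55 ≈ 1.818.
ΔG contributes k·ΔG = (+€363 million) / 0.55 = +€660 million.
ΔT of +€313 million changes first-round spending by −c·ΔT = −€140.85 million, contributing k·(−c·ΔT) = (−€140.85 million) / 0.55 ≈ −€256.1 million.
Net ΔY = k(ΔG − c·ΔT) = (+€222.15 million) / 0.55 ≈ +€404 million.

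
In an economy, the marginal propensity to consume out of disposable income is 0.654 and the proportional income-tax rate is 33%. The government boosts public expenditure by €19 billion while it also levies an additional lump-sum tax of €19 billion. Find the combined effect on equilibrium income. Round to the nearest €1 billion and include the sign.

+€12 billion

Expenditure multiplier = 1/(1 − c(1−t)) = 1/(1 − 0.654×0.67) = 1/0.56182 ≈ 1.78.
ΔG contributes k·ΔG = (+€19 billion) / 0.56182 ≈ +€33.8 billion.
ΔT of +€19 billion changes first-round spending by −c·ΔT = −€12.426 billion, contributing k·(−c·ΔT) = (−€12.426 billion) / 0.56182 ≈ −€22.1 billion.
Net ΔY = k(ΔG − c·ΔT) = (+€6.574 billion) / 0.56182 ≈ +€12 billion.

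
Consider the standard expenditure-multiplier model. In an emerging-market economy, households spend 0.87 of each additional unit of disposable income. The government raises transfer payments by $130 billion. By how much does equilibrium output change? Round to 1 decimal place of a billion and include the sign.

The transfer change shifts disposable income by +$130 billion, so first-round consumption changes by c·ΔTR = 0.87 × (+$130 billion) = +$113.1 billion.
Expenditure multiplier = 1/(1 − MPC) = 1/(1 − 0.87) = 1/0.13 ≈ 7.692.
The transfer multiplier is c × k ≈ 6.692, so ΔY = k × (c·ΔTR) = (+$113.1 billion) / 0.13 = +$870 billion.

+$870.0 billion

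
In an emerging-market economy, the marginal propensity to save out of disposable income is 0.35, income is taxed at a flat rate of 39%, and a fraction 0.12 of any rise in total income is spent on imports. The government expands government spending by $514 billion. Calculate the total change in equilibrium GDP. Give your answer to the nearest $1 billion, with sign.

+$710 billion

MPC = 1 − MPS = 1 − 0.35 = 0.65.
Expenditure multiplier = 1/(1 − c(1−t) + m) = 1/(1 − 0.65×0.61 + 0.12) = 1/0.7235 ≈ 1.382.
ΔY = k × ΔG = (+$514 billion) / 0.7235 ≈ +$710 billion.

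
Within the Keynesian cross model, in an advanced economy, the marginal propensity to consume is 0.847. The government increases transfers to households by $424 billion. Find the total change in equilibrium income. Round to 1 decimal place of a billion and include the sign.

+$2,347.2 billion

The transfer change shifts disposable income by +$424 billion, so first-round consumption changes by c·ΔTR = 0.847 × (+$424 billion) = +$359.128 billion.
Expenditure multiplier = 1/(1 − MPC) = 1/(1 − 0.847) = 1/0.153 ≈ 6.536.
The transfer multiplier is c × k ≈ 5.536, so ΔY = k × (c·ΔTR) = (+$359.128 billion) / 0.153 ≈ +$2,347.2 billion.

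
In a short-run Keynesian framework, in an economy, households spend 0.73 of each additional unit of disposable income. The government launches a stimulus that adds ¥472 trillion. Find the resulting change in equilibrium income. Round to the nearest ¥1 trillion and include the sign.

+¥1,748 trillion

Spending multiplier = 1/(1 − MPC) = 1/(1 − 0.73) = 1/0.27 ≈ 3.704.
ΔY = k × ΔG = (+¥472 trillion) / 0.27 ≈ +¥1,748 trillion.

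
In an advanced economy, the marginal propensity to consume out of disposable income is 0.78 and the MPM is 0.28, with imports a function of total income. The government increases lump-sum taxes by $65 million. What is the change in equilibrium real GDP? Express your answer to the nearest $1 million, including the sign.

A lump-sum tax change of +$65 million shifts disposable income by −$65 million; first-round consumption changes by −c × ΔT = −0.78 × (+$65 million) = −$50.7 million.
Expenditure multiplier = 1/(1 − c + m) = 1/(1 − 0.78 + 0.28) = 1/0.5 = 2.
The tax multiplier is −c × k = −1.56, so ΔY = k × (−c·ΔT) = (−$50.7 million) / 0.5 ≈ −$101 million.

−$101 million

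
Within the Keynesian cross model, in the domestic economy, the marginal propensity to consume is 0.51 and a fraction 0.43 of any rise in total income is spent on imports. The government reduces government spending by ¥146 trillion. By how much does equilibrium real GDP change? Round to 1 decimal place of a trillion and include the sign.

−¥158.7 trillion

Expenditure multiplier = 1/(1 − c + m) = 1/(1 − 0.51 + 0.43) = 1/0.92 ≈ 1.087.
ΔY = k × ΔG = (−¥146 trillion) / 0.92 ≈ −¥158.7 trillion.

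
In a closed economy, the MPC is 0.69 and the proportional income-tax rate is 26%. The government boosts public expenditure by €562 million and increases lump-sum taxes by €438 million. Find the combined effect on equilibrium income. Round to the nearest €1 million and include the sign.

Expenditure multiplier = 1/(1 − c(1−t)) = 1/(1 − 0.69×0.74) = 1/0.4894 ≈ 2.043.
ΔG contributes k·ΔG = (+€562 million) / 0.4894 ≈ +€1,148.3 million.
ΔT of +€438 million changes first-round spending by −c·ΔT = −€302.22 million, contributing k·(−c·ΔT) = (−€302.22 million) / 0.4894 ≈ −€617.5 million.
Net ΔY = k(ΔG − c·ΔT) = (+€259.78 million) / 0.4894 ≈ +€531 million.

+€531 million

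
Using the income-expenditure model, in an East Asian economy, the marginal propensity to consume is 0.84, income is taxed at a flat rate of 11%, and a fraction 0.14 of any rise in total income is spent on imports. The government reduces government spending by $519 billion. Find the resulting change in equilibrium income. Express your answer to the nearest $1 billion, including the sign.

−$1,323 billion

Spending multiplier = 1/(1 − c(1−t) + m) = 1/(1 − 0.84×0.89 + 0.14) = 1/0.3924 ≈ 2.548.
ΔY = k × ΔG = (−$519 billion) / 0.3924 ≈ −$1,323 billion.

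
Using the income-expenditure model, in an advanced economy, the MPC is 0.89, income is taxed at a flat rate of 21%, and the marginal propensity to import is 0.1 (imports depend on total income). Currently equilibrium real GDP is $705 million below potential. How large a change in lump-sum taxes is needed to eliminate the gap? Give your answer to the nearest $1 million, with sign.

−$314 million

Spending multiplier = 1/(1 − c(1−t) + m) = 1/(1 − 0.89×0.79 + 0.1) = 1/0.3969 ≈ 2.52.
Tax multiplier = −c·k = −0.89/0.3969 ≈ −2.242. Need ΔY = +$705 million, so ΔT = ΔY/(−c·k) = −(+$705 million) × 0.3969 / 0.89 ≈ −$314 million.
The government should cut lump-sum taxes by $314 million.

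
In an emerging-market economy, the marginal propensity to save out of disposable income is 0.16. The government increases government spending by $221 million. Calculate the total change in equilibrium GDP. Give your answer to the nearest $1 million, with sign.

+$1,381 million

MPC = 1 − MPS = 1 − 0.16 = 0.84.
Government-spending multiplier = 1/(1 − MPC) = 1/(1 − 0.84) = 1/0.16 = 6.25.
ΔY = k × ΔG = (+$221 million) / 0.16 ≈ +$1,381 million.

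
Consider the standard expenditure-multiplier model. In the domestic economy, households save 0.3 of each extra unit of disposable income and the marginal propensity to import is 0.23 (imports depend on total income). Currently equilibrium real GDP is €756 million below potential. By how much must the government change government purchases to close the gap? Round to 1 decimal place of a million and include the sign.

MPC = 1 − MPS = 1 − 0.3 = 0.7.
Spending multiplier = 1/(1 − c + m) = 1/(1 − 0.7 + 0.23) = 1/0.53 ≈ 1.887.
Need ΔY = +€756 million, so ΔG = ΔY/k = (+€756 million) × 0.53 ≈ +€400.7 million.
The government should increase government purchases by €400.7 million.

+€400.7 million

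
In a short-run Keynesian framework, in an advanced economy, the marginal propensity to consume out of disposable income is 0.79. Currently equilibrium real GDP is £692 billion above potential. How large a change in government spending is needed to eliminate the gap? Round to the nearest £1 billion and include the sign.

Spending multiplier = 1/(1 − MPC) = 1/(1 − 0.79) = 1/0.21 ≈ 4.762.
Need ΔY = −£692 billion, so ΔG = ΔY/k = (−£692 billion) × 0.21 ≈ −£145 billion.
The government should cut government spending by £145 billion.

−£145 billion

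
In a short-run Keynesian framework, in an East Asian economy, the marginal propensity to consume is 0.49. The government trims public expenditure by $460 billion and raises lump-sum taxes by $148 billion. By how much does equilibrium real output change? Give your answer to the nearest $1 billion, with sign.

Expenditure multiplier = 1/(1 − MPC) = 1/(1 − 0.49) = 1/0.51 ≈ 1.961.
ΔG contributes k·ΔG = (−$460 billion) / 0.51 ≈ −$902 billion.
ΔT of +$148 billion changes first-round spending by −c·ΔT = −$72.52 billion, contributing k·(−c·ΔT) = (−$72.52 billion) / 0.51 ≈ −$142.2 billion.
Net ΔY = k(ΔG − c·ΔT) = (−$532.52 billion) / 0.51 ≈ −$1,044 billion.

−$1,044 billion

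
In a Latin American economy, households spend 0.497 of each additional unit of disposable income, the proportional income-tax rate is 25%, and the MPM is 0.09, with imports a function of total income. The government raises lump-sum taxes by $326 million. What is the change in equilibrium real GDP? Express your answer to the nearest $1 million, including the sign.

−$226 million

A lump-sum tax change of +$326 million shifts disposable income by −$326 million; first-round consumption changes by −c × ΔT = −0.497 × (+$326 million) = −$162.022 million.
Expenditure multiplier = 1/(1 − c(1−t) + m) = 1/(1 − 0.497×0.75 + 0.09) = 1/0.71725 ≈ 1.394.
The tax multiplier is −c × k ≈ −0.693, so ΔY = k × (−c·ΔT) = (−$162.022 million) / 0.71725 ≈ −$226 million.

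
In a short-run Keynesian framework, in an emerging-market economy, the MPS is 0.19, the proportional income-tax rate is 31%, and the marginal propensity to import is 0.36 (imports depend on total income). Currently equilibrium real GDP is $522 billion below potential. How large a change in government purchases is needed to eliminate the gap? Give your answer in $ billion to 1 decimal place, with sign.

MPC = 1 − MPS = 1 − 0.19 = 0.81.
Spending multiplier = 1/(1 − c(1−t) + m) = 1/(1 − 0.81×0.69 + 0.36) = 1/0.8011 ≈ 1.248.
Need ΔY = +$522 billion, so ΔG = ΔY/k = (+$522 billion) × 0.8011 ≈ +$418.2 billion.
The government should increase government purchases by $418.2 billion.

+$418.2 billion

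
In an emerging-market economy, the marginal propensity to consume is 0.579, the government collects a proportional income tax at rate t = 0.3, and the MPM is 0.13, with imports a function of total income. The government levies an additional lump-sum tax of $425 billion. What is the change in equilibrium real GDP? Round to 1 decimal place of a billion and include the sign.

−$339.6 billion

A lump-sum tax change of +$425 billion shifts disposable income by −$425 billion; first-round consumption changes by −c × ΔT = −0.579 × (+$425 billion) = −$246.075 billion.
Expenditure multiplier = 1/(1 − c(1−t) + m) = 1/(1 − 0.579×0.7 + 0.13) = 1/0.7247 ≈ 1.38.
The tax multiplier is −c × k ≈ −0.799, so ΔY = k × (−c·ΔT) = (−$246.075 billion) / 0.7247 ≈ −$339.6 billion.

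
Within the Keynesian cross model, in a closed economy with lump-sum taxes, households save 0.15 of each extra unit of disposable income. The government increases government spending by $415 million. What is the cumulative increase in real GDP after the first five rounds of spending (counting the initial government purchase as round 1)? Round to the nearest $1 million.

$1,539 million

MPC = 1 − MPS = 1 − 0.15 = 0.85.
Round 1 adds ΔG = $415 million; each later round is MPC = 0.85 times the previous.
After 5 rounds: 415 + 352.75 + 299.8375 + 254.861875 + 216.63259375 = ΔG·(1 − c^5)/(1 − c) = 415 × (1 − 0.4437053125)/0.15 ≈ $1,539 million.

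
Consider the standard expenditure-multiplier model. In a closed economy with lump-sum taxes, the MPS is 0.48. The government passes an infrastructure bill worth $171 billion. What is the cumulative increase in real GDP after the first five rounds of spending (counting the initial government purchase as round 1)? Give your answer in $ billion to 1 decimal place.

MPC = 1 − MPS = 1 − 0.48 = 0.52.
Round 1 adds ΔG = $171 billion; each later round is MPC = 0.52 times the previous.
After 5 rounds: 171 + 88.92 + 46.2384 + 24.043968 + 12.50286336 = ΔG·(1 − c^5)/(1 − c) = 171 × (1 − 0.0380204032)/0.48 ≈ $342.7 billion.

$342.7 billion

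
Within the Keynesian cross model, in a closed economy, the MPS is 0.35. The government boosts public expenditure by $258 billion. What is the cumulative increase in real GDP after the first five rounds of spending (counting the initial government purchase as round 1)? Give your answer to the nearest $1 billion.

$652 billion

MPC = 1 − MPS = 1 − 0.35 = 0.65.
Round 1 adds ΔG = $258 billion; each later round is MPC = 0.65 times the previous.
After 5 rounds: 258 + 167.7 + 109.005 + 70.85325 + 46.0546125 = ΔG·(1 − c^5)/(1 − c) = 258 × (1 − 0.1160290625)/0.35 ≈ $652 billion.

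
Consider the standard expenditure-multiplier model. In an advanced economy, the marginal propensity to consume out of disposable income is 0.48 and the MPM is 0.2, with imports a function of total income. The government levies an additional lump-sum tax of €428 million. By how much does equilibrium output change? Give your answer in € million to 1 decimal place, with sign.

−€285.3 million

A lump-sum tax change of +€428 million shifts disposable income by −€428 million; first-round consumption changes by −c × ΔT = −0.48 × (+€428 million) = −€205.44 million.
Expenditure multiplier = 1/(1 − c + m) = 1/(1 − 0.48 + 0.2) = 1/0.72 ≈ 1.389.
The tax multiplier is −c × k ≈ −0.667, so ΔY = k × (−c·ΔT) = (−€205.44 million) / 0.72 ≈ −€285.3 million.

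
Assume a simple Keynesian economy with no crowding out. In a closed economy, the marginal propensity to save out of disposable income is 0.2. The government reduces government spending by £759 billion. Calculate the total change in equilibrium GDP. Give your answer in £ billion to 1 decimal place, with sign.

MPC = 1 − MPS = 1 − 0.2 = 0.8.
Spending multiplier = 1/(1 − MPC) = 1/(1 − 0.8) = 1/0.2 = 5.
ΔY = k × ΔG = (−£759 billion) / 0.2 = −£3,795 billion.

−£3,795.0 billion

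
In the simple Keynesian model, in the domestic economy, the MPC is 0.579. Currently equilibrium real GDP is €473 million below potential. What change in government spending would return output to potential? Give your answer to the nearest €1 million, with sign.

Spending multiplier = 1/(1 − MPC) = 1/(1 − 0.579) = 1/0.421 ≈ 2.375.
Need ΔY = +€473 million, so ΔG = ΔY/k = (+€473 million) × 0.421 ≈ +€199 million.
The government should increase government spending by €199 million.

+€199 million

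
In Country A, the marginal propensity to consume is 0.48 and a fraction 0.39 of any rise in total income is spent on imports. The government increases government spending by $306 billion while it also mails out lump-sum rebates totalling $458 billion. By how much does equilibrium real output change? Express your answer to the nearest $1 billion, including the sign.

Expenditure multiplier = 1/(1 − c + m) = 1/(1 − 0.48 + 0.39) = 1/0.91 ≈ 1.099.
ΔG contributes k·ΔG = (+$306 billion) / 0.91 ≈ +$336.3 billion.
ΔT of −$458 billion changes first-round spending by −c·ΔT = +$219.84 billion, contributing k·(−c·ΔT) = (+$219.84 billion) / 0.91 ≈ +$241.6 billion.
Net ΔY = k(ΔG − c·ΔT) = (+$525.84 billion) / 0.91 ≈ +$578 billion.

+$578 billion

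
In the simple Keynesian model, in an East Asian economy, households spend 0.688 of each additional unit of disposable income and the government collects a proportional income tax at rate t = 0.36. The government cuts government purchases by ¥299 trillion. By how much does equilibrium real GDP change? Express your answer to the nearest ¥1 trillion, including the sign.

−¥534 trillion

Government-spending multiplier = 1/(1 − c(1−t)) = 1/(1 − 0.688×0.64) = 1/0.55968 ≈ 1.787.
ΔY = k × ΔG = (−¥299 trillion) / 0.55968 ≈ −¥534 trillion.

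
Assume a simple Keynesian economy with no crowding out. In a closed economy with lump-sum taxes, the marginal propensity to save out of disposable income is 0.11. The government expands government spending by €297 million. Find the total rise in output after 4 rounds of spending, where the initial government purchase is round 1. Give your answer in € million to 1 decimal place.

MPC = 1 − MPS = 1 − 0.11 = 0.89.
Round 1 adds ΔG = €297 million; each later round is MPC = 0.89 times the previous.
After 4 rounds: 297 + 264.33 + 235.2537 + 209.375793 = ΔG·(1 − c^4)/(1 − c) = 297 × (1 − 0.62742241)/0.11 ≈ €1,006 million.

€1,006.0 million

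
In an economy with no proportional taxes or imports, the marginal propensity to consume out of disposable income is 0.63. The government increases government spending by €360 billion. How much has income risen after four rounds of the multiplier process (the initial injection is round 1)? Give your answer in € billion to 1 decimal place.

Round 1 adds ΔG = €360 billion; each later round is MPC = 0.63 times the previous.
After 4 rounds: 360 + 226.8 + 142.884 + 90.01692 = ΔG·(1 − c^4)/(1 − c) = 360 × (1 − 0.15752961)/0.37 ≈ €819.7 billion.

€819.7 billion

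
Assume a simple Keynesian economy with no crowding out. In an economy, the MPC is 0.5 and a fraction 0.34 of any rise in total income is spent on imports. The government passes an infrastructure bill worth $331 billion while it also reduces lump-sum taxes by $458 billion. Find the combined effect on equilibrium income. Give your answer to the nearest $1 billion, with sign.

Expenditure multiplier = 1/(1 − c + m) = 1/(1 − 0.5 + 0.34) = 1/0.84 ≈ 1.19.
ΔG contributes k·ΔG = (+$331 billion) / 0.84 ≈ +$394 billion.
ΔT of −$458 billion changes first-round spending by −c·ΔT = +$229 billion, contributing k·(−c·ΔT) = (+$229 billion) / 0.84 ≈ +$272.6 billion.
Net ΔY = k(ΔG − c·ΔT) = (+$560 billion) / 0.84 ≈ +$667 billion.

+$667 billion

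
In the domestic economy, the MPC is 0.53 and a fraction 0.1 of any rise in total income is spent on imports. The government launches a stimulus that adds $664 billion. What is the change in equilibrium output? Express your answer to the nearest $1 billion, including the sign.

+$1,165 billion

Government-spending multiplier = 1/(1 − c + m) = 1/(1 − 0.53 + 0.1) = 1/0.57 ≈ 1.754.
ΔY = k × ΔG = (+$664 billion) / 0.57 ≈ +$1,165 billion.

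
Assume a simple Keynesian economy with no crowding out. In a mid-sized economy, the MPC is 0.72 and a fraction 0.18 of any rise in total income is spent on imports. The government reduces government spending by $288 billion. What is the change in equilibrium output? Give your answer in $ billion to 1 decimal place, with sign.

−$626.1 billion

Expenditure multiplier = 1/(1 − c + m) = 1/(1 − 0.72 + 0.18) = 1/0.46 ≈ 2.174.
ΔY = k × ΔG = (−$288 billion) / 0.46 ≈ −$626.1 billion.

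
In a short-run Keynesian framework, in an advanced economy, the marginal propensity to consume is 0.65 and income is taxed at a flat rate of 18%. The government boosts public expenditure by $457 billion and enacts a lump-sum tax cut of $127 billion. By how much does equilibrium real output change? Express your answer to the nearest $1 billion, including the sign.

+$1,155 billion

Expenditure multiplier = 1/(1 − c(1−t)) = 1/(1 − 0.65×0.82) = 1/0.467 ≈ 2.141.
ΔG contributes k·ΔG = (+$457 billion) / 0.467 ≈ +$978.6 billion.
ΔT of −$127 billion changes first-round spending by −c·ΔT = +$82.55 billion, contributing k·(−c·ΔT) = (+$82.55 billion) / 0.467 ≈ +$176.8 billion.
Net ΔY = k(ΔG − c·ΔT) = (+$539.55 billion) / 0.467 ≈ +$1,155 billion.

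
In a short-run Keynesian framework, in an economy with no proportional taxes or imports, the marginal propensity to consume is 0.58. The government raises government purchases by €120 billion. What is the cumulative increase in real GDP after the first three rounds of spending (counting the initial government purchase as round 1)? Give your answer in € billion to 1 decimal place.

€230.0 billion

Round 1 adds ΔG = €120 billion; each later round is MPC = 0.58 times the previous.
After 3 rounds: 120 + 69.6 + 40.368 = ΔG·(1 − c^3)/(1 − c) = 120 × (1 − 0.195112)/0.42 ≈ €230 billion.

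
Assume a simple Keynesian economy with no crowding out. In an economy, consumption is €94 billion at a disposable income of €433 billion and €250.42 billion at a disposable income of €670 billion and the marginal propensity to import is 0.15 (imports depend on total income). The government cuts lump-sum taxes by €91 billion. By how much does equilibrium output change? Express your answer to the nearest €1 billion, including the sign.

+€123 billion

MPC = ΔC/ΔYd = (250.42 − 94)/(670 − 433) = 156.42/237 = 0.66.
A lump-sum tax change of −€91 billion shifts disposable income by +€91 billion; first-round consumption changes by −c × ΔT = −0.66 × (−€91 billion) = +€60.06 billion.
Expenditure multiplier = 1/(1 − c + m) = 1/(1 − 0.66 + 0.15) = 1/0.49 ≈ 2.041.
The tax multiplier is −c × k ≈ −1.347, so ΔY = k × (−c·ΔT) = (+€60.06 billion) / 0.49 ≈ +€123 billion.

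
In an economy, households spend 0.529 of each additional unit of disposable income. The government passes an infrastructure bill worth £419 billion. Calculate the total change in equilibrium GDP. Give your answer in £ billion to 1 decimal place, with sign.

Spending multiplier = 1/(1 − MPC) = 1/(1 − 0.529) = 1/0.471 ≈ 2.123.
ΔY = k × ΔG = (+£419 billion) / 0.471 ≈ +£889.6 billion.

+£889.6 billion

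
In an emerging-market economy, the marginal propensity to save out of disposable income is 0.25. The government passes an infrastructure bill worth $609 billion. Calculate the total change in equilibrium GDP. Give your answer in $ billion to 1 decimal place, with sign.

+$2,436.0 billion

MPC = 1 − MPS = 1 − 0.25 = 0.75.
Spending multiplier = 1/(1 − MPC) = 1/(1 − 0.75) = 1/0.25 = 4.
ΔY = k × ΔG = (+$609 billion) / 0.25 = +$2,436 billion.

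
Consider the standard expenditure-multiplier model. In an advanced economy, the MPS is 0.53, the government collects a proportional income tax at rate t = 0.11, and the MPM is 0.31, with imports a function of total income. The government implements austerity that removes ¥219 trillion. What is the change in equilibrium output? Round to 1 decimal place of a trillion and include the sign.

MPC = 1 − MPS = 1 − 0.53 = 0.47.
Expenditure multiplier = 1/(1 − c(1−t) + m) = 1/(1 − 0.47×0.89 + 0.31) = 1/0.8917 ≈ 1.121.
ΔY = k × ΔG = (−¥219 trillion) / 0.8917 ≈ −¥245.6 trillion.

−¥245.6 trillion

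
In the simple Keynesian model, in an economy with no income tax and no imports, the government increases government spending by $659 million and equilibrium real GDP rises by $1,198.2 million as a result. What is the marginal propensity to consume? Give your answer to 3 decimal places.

0.450

Implied spending multiplier k = ΔY/ΔG = 1,198.2/659 ≈ 1.8182.
Since k = 1/(1 − MPC), MPC = 1 − 1/k = 1 − ΔG/ΔY = 1 − 659/1,198.2 ≈ 0.450.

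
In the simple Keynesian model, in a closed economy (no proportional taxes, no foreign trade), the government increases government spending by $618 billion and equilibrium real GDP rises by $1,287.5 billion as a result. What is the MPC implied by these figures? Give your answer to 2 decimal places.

0.52

Implied spending multiplier k = ΔY/ΔG = 1,287.5/618 ≈ 2.0833.
Since k = 1/(1 − MPC), MPC = 1 − 1/k = 1 − ΔG/ΔY = 1 − 618/1,287.5 = 0.52.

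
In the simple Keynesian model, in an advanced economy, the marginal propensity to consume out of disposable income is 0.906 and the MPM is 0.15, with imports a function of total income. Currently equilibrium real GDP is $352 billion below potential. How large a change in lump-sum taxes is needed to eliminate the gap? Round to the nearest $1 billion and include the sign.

−$95 billion

Spending multiplier = 1/(1 − c + m) = 1/(1 − 0.906 + 0.15) = 1/0.244 ≈ 4.098.
Tax multiplier = −c·k = −0.906/0.244 ≈ −3.713. Need ΔY = +$352 billion, so ΔT = ΔY/(−c·k) = −(+$352 billion) × 0.244 / 0.906 ≈ −$95 billion.
The government should cut lump-sum taxes by $95 billion.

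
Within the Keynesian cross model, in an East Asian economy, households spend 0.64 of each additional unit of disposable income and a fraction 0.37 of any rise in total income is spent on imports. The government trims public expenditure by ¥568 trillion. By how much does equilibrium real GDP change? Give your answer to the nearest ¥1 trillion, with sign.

Government-spending multiplier = 1/(1 − c + m) = 1/(1 − 0.64 + 0.37) = 1/0.73 ≈ 1.37.
ΔY = k × ΔG = (−¥568 trillion) / 0.73 ≈ −¥778 trillion.

−¥778 trillion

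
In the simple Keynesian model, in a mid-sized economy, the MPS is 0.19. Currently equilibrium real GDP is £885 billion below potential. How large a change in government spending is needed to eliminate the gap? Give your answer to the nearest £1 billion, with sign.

+£168 billion

MPC = 1 − MPS = 1 − 0.19 = 0.81.
Spending multiplier = 1/(1 − MPC) = 1/(1 − 0.81) = 1/0.19 ≈ 5.263.
Need ΔY = +£885 billion, so ΔG = ΔY/k = (+£885 billion) × 0.19 ≈ +£168 billion.
The government should increase government spending by £168 billion.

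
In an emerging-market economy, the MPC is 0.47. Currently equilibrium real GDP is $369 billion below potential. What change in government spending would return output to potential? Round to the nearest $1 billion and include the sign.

Spending multiplier = 1/(1 − MPC) = 1/(1 − 0.47) = 1/0.53 ≈ 1.887.
Need ΔY = +$369 billion, so ΔG = ΔY/k = (+$369 billion) × 0.53 ≈ +$196 billion.
The government should increase government spending by $196 billion.

+$196 billion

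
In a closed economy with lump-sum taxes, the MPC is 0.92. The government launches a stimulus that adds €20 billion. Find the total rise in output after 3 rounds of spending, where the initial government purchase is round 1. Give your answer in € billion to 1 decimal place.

€55.3 billion

Round 1 adds ΔG = €20 billion; each later round is MPC = 0.92 times the previous.
After 3 rounds: 20 + 18.4 + 16.928 = ΔG·(1 − c^3)/(1 − c) = 20 × (1 − 0.778688)/0.08 ≈ €55.3 billion.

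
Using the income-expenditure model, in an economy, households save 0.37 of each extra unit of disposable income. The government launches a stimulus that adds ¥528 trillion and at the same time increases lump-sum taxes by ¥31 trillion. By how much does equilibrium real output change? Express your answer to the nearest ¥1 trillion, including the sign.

+¥1,374 trillion

MPC = 1 − MPS = 1 − 0.37 = 0.63.
Expenditure multiplier = 1/(1 − MPC) = 1/(1 − 0.63) = 1/0.37 ≈ 2.703.
ΔG contributes k·ΔG = (+¥528 trillion) / 0.37 ≈ +¥1,427 trillion.
ΔT of +¥31 trillion changes first-round spending by −c·ΔT = −¥19.53 trillion, contributing k·(−c·ΔT) = (−¥19.53 trillion) / 0.37 ≈ −¥52.8 trillion.
Net ΔY = k(ΔG − c·ΔT) = (+¥508.47 trillion) / 0.37 ≈ +¥1,374 trillion.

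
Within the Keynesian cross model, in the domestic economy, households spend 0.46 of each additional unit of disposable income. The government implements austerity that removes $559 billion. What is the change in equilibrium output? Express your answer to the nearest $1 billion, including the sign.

Spending multiplier = 1/(1 − MPC) = 1/(1 − 0.46) = 1/0.54 ≈ 1.852.
ΔY = k × ΔG = (−$559 billion) / 0.54 ≈ −$1,035 billion.

−$1,035 billion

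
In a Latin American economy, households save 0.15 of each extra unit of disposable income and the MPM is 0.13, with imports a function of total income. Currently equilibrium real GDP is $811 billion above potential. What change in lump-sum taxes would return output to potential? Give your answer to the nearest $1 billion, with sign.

MPC = 1 − MPS = 1 − 0.15 = 0.85.
Spending multiplier = 1/(1 − c + m) = 1/(1 − 0.85 + 0.13) = 1/0.28 ≈ 3.571.
Tax multiplier = −c·k = −0.85/0.28 ≈ −3.036. Need ΔY = −$811 billion, so ΔT = ΔY/(−c·k) = −(−$811 billion) × 0.28 / 0.85 ≈ +$267 billion.
The government should raise lump-sum taxes by $267 billion.

+$267 billion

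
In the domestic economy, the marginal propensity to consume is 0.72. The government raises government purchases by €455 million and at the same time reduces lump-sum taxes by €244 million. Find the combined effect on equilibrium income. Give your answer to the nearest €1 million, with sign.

+€2,252 million

Expenditure multiplier = 1/(1 − MPC) = 1/(1 − 0.72) = 1/0.28 ≈ 3.571.
ΔG contributes k·ΔG = (+€455 million) / 0.28 = +€1,625 million.
ΔT of −€244 million changes first-round spending by −c·ΔT = +€175.68 million, contributing k·(−c·ΔT) = (+€175.68 million) / 0.28 ≈ +€627.4 million.
Net ΔY = k(ΔG − c·ΔT) = (+€630.68 million) / 0.28 ≈ +€2,252 million.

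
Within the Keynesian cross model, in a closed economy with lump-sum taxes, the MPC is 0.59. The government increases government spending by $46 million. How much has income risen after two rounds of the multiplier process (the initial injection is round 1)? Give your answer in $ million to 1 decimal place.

Round 1 adds ΔG = $46 million; each later round is MPC = 0.59 times the previous.
After 2 rounds: 46 + 27.14 = ΔG·(1 − c^2)/(1 − c) = 46 × (1 − 0.3481)/0.41 ≈ $73.1 million.

$73.1 million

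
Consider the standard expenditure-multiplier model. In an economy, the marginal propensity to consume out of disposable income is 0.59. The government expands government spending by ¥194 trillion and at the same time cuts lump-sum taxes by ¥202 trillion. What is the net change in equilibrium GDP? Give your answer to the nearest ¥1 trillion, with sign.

Expenditure multiplier = 1/(1 − MPC) = 1/(1 − 0.59) = 1/0.41 ≈ 2.439.
ΔG contributes k·ΔG = (+¥194 trillion) / 0.41 ≈ +¥473.2 trillion.
ΔT of −¥202 trillion changes first-round spending by −c·ΔT = +¥119.18 trillion, contributing k·(−c·ΔT) = (+¥119.18 trillion) / 0.41 ≈ +¥290.7 trillion.
Net ΔY = k(ΔG − c·ΔT) = (+¥313.18 trillion) / 0.41 ≈ +¥764 trillion.

+¥764 trillion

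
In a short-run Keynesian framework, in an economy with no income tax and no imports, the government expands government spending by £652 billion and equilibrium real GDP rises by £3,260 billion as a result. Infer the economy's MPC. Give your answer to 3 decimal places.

Implied spending multiplier k = ΔY/ΔG = 3,260/652 = 5.
Since k = 1/(1 − MPC), MPC = 1 − 1/k = 1 − ΔG/ΔY = 1 − 652/3,260 = 0.800.

0.800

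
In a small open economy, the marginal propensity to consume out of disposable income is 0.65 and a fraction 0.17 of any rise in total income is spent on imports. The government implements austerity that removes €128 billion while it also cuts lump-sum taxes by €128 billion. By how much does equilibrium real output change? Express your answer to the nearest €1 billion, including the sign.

Expenditure multiplier = 1/(1 − c + m) = 1/(1 − 0.65 + 0.17) = 1/0.52 ≈ 1.923.
ΔG contributes k·ΔG = (−€128 billion) / 0.52 ≈ −€246.2 billion.
ΔT of −€128 billion changes first-round spending by −c·ΔT = +€83.2 billion, contributing k·(−c·ΔT) = (+€83.2 billion) / 0.52 = +€160 billion.
Net ΔY = k(ΔG − c·ΔT) = (−€44.8 billion) / 0.52 ≈ −€86 billion.

−€86 billion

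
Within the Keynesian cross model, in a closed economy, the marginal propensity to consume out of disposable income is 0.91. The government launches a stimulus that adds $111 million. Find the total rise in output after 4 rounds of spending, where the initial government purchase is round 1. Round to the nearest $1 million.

$388 million

Round 1 adds ΔG = $111 million; each later round is MPC = 0.91 times the previous.
After 4 rounds: 111 + 101.01 + 91.9191 + 83.646381 = ΔG·(1 − c^4)/(1 − c) = 111 × (1 − 0.68574961)/0.09 ≈ $388 million.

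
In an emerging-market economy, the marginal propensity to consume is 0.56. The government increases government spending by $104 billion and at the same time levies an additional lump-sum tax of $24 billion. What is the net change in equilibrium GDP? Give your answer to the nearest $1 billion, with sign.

+$206 billion

Expenditure multiplier = 1/(1 − MPC) = 1/(1 − 0.56) = 1/0.44 ≈ 2.273.
ΔG contributes k·ΔG = (+$104 billion) / 0.44 ≈ +$236.4 billion.
ΔT of +$24 billion changes first-round spending by −c·ΔT = −$13.44 billion, contributing k·(−c·ΔT) = (−$13.44 billion) / 0.44 ≈ −$30.5 billion.
Net ΔY = k(ΔG − c·ΔT) = (+$90.56 billion) / 0.44 ≈ +$206 billion.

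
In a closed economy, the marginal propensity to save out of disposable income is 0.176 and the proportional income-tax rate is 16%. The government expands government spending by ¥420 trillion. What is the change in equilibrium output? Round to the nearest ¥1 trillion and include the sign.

MPC = 1 − MPS = 1 − 0.176 = 0.824.
Spending multiplier = 1/(1 − c(1−t)) = 1/(1 − 0.824×0.84) = 1/0.30784 ≈ 3.248.
ΔY = k × ΔG = (+¥420 trillion) / 0.30784 ≈ +¥1,364 trillion.

+¥1,364 trillion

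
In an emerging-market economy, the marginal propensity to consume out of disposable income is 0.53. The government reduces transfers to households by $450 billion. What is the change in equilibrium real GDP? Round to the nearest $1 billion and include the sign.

The transfer change shifts disposable income by −$450 billion, so first-round consumption changes by c·ΔTR = 0.53 × (−$450 billion) = −$238.5 billion.
Expenditure multiplier = 1/(1 − MPC) = 1/(1 − 0.53) = 1/0.47 ≈ 2.128.
The transfer multiplier is c × k ≈ 1.128, so ΔY = k × (c·ΔTR) = (−$238.5 billion) / 0.47 ≈ −$507 billion.

−$507 billion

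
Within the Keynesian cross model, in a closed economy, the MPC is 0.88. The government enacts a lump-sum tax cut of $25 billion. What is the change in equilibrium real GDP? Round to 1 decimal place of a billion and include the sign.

A lump-sum tax change of −$25 billion shifts disposable income by +$25 billion; first-round consumption changes by −c × ΔT = −0.88 × (−$25 billion) = +$22 billion.
Expenditure multiplier = 1/(1 − MPC) = 1/(1 − 0.88) = 1/0.12 ≈ 8.333.
The tax multiplier is −c × k ≈ −7.333, so ΔY = k × (−c·ΔT) = (+$22 billion) / 0.12 ≈ +$183.3 billion.

+$183.3 billion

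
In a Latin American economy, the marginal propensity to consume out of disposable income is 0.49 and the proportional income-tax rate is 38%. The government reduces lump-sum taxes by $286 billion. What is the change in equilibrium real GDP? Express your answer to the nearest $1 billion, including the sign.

+$201 billion

A lump-sum tax change of −$286 billion shifts disposable income by +$286 billion; first-round consumption changes by −c × ΔT = −0.49 × (−$286 billion) = +$140.14 billion.
Expenditure multiplier = 1/(1 − c(1−t)) = 1/(1 − 0.49×0.62) = 1/0.6962 ≈ 1.436.
The tax multiplier is −c × k ≈ −0.704, so ΔY = k × (−c·ΔT) = (+$140.14 billion) / 0.6962 ≈ +$201 billion.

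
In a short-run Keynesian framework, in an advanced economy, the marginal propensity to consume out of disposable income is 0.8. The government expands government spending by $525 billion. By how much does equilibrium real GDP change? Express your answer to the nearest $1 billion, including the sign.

+$2,625 billion

Expenditure multiplier = 1/(1 − MPC) = 1/(1 − 0.8) = 1/0.2 = 5.
ΔY = k × ΔG = (+$525 billion) / 0.2 = +$2,625 billion.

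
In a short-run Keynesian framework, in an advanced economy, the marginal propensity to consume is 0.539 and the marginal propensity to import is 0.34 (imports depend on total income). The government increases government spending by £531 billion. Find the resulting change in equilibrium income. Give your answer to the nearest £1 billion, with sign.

+£663 billion

Expenditure multiplier = 1/(1 − c + m) = 1/(1 − 0.539 + 0.34) = 1/0.801 ≈ 1.248.
ΔY = k × ΔG = (+£531 billion) / 0.801 ≈ +£663 billion.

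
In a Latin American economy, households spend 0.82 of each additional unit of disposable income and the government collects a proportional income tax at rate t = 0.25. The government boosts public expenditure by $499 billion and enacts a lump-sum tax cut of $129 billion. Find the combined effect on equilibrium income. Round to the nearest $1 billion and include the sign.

Expenditure multiplier = 1/(1 − c(1−t)) = 1/(1 − 0.82×0.75) = 1/0.385 ≈ 2.597.
ΔG contributes k·ΔG = (+$499 billion) / 0.385 ≈ +$1,296.1 billion.
ΔT of −$129 billion changes first-round spending by −c·ΔT = +$105.78 billion, contributing k·(−c·ΔT) = (+$105.78 billion) / 0.385 ≈ +$274.8 billion.
Net ΔY = k(ΔG − c·ΔT) = (+$604.78 billion) / 0.385 ≈ +$1,571 billion.

+$1,571 billion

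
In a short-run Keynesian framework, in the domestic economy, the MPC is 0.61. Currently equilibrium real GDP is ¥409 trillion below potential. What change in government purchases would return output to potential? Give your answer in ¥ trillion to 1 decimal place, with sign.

Spending multiplier = 1/(1 − MPC) = 1/(1 − 0.61) = 1/0.39 ≈ 2.564.
Need ΔY = +¥409 trillion, so ΔG = ΔY/k = (+¥409 trillion) × 0.39 ≈ +¥159.5 trillion.
The government should increase government purchases by ¥159.5 trillion.

+¥159.5 trillion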